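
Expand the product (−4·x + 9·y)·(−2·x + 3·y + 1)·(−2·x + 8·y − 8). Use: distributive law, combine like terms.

(−4·x + 9·y)·(−2·x + 3·y + 1)·(−2·x + 8·y − 8)
= (8·x² − 12·x·y − 4·x − 18·x·y + 27·y² + 9·y)·(−2·x + 8·y − 8)    [distributive law]
= (8·x² − 30·x·y − 4·x + 27·y² + 9·y)·(−2·x + 8·y − 8)    [combine like terms]
= −16·x³ + 64·x²·y − 64·x² + 60·x²·y − 240·x·y² + 240·x·y + 8·x² − 32·x·y + 32·x − 54·x·y² + 216·y³ − 216·y² − 18·x·y + 72·y² − 72·y    [distributive law]
= −16·x³ + 124·x²·y − 56·x² − 294·x·y² + 190·x·y + 32·x + 216·y³ − 144·y² − 72·y    [combine like terms]

−16·x³ + 124·x²·y − 56·x² − 294·x·y² + 190·x·y + 32·x + 216·y³ − 144·y² − 72·y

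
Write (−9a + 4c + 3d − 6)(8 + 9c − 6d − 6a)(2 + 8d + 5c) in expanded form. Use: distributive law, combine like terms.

−72a − 216ad − 390ac − 660acd − 525ac^2 + 288ad^2 + 108a^2 + 432a^2d + 270a^2c − 284c + 130cd − 38c^2 + 303c^2d + 180c^3 − 66cd^2 − 264d + 444d^2 − 144d^3 − 96

(−9a + 4c + 3d − 6)(8 + 9c − 6d − 6a)(2 + 8d + 5c)
= (−72a − 81ac + 54ad + 54a^2 + 32c + 36c^2 − 24cd − 24ac + 24d + 27cd − 18d^2 − 18ad − 48 − 54c + 36d + 36a)(2 + 8d + 5c)    [distributive law]
= (−36a − 105ac + 36ad + 54a^2 − 22c + 36c^2 + 3cd + 60d − 18d^2 − 48)(2 + 8d + 5c)    [combine like terms]
= −72a − 288ad − 180ac − 210ac − 840acd − 525ac^2 + 72ad + 288ad^2 + 180acd + 108a^2 + 432a^2d + 270a^2c − 44c − 176cd − 110c^2 + 72c^2 + 288c^2d + 180c^3 + 6cd + 24cd^2 + 15c^2d + 120d + 480d^2 + 300cd − 36d^2 − 144d^3 − 90cd^2 − 96 − 384d − 240c    [distributive law]
= −72a − 216ad − 390ac − 660acd − 525ac^2 + 288ad^2 + 108a^2 + 432a^2d + 270a^2c − 284c + 130cd − 38c^2 + 303c^2d + 180c^3 − 66cd^2 − 264d + 444d^2 − 144d^3 − 96    [combine like terms]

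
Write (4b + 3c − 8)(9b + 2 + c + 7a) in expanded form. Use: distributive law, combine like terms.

36b^2 − 64b + 31bc + 28ab − 2c + 3c^2 + 21ac − 16 − 56a

(4b + 3c − 8)(9b + 2 + c + 7a)
= 36b^2 + 8b + 4bc + 28ab + 27bc + 6c + 3c^2 + 21ac − 72b − 16 − 8c − 56a    [distributive law]
= 36b^2 − 64b + 31bc + 28ab − 2c + 3c^2 + 21ac − 16 − 56a    [combine like terms]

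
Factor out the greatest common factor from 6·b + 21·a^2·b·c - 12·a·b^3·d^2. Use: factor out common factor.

6·b + 21·a^2·b·c - 12·a·b^3·d^2
= 3(2·b + 7·a^2·b·c - 4·a·b^3·d^2)    [factor out 3]
= 3·b(2 + 7·a^2·c - 4·a·b^2·d^2)    [factor out b]

3·b(2 + 7·a^2·c - 4·a·b^2·d^2)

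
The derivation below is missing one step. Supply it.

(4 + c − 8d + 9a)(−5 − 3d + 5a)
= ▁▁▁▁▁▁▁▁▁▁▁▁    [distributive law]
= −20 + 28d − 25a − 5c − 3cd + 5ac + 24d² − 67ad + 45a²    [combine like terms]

By distributive law:

−20 − 12d + 20a − 5c − 3cd + 5ac + 40d + 24d² − 40ad − 45a − 27ad + 45a²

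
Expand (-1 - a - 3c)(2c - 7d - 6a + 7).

(-1 - a - 3c)(2c - 7d - 6a + 7)
= -2c + 7d + 6a - 7 - 2ac + 7ad + 6a² - 7a - 6c² + 21cd + 18ac - 21c    [distributive law]
= -23c + 7d - a - 7 + 16ac + 7ad + 6a² - 6c² + 21cd    [combine like terms]

-23c + 7d - a - 7 + 16ac + 7ad + 6a² - 6c² + 21cd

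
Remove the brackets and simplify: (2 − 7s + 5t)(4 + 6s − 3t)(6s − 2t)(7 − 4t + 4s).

336s + 556st − 480s^2 − 112t − 132t^2 + 3578s^2t − 2148s^3 − 1920st^2 + 322t^3 + 2568s^3t − 1008s^4 − 2328s^2t^2 + 888st^3 − 120t^4

(2 − 7s + 5t)(4 + 6s − 3t)(6s − 2t)(7 − 4t + 4s)
= (8 + 12s − 6t − 28s − 42s^2 + 21st + 20t + 30st − 15t^2)(6s − 2t)(7 − 4t + 4s)    [distributive law]
= (8 − 16s + 14t − 42s^2 + 51st − 15t^2)(6s − 2t)(7 − 4t + 4s)    [combine like terms]
= (48s − 16t − 96s^2 + 32st + 84st − 28t^2 − 252s^3 + 84s^2t + 306s^2t − 102st^2 − 90st^2 + 30t^3)(7 − 4t + 4s)    [distributive law]
= (48s − 16t − 96s^2 + 116st − 28t^2 − 252s^3 + 390s^2t − 192st^2 + 30t^3)(7 − 4t + 4s)    [combine like terms]
= 336s − 192st + 192s^2 − 112t + 64t^2 − 64st − 672s^2 + 384s^2t − 384s^3 + 812st − 464st^2 + 464s^2t − 196t^2 + 112t^3 − 112st^2 − 1764s^3 + 1008s^3t − 1008s^4 + 2730s^2t − 1560s^2t^2 + 1560s^3t − 1344st^2 + 768st^3 − 768s^2t^2 + 210t^3 − 120t^4 + 120st^3    [distributive law]
= 336s + 556st − 480s^2 − 112t − 132t^2 + 3578s^2t − 2148s^3 − 1920st^2 + 322t^3 + 2568s^3t − 1008s^4 − 2328s^2t^2 + 888st^3 − 120t^4    [combine like terms]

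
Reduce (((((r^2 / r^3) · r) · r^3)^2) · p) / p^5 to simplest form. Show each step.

(((((r^2 / r^3) · r) · r^3)^2) · p) / p^5
= (((((r^2 / r^3) · r)^2) · ((r^3)^2)) · p) / p^5    [power of a product]
= (((((r^2 / r^3)^2) · (r^2)) · ((r^3)^2)) · p) / p^5    [power of a product]
= ((((((r^2)^2) / ((r^3)^2)) · (r^2)) · ((r^3)^2)) · p) / p^5    [power of a quotient]
= ((((r^4 / ((r^3)^2)) · (r^2)) · ((r^3)^2)) · p) / p^5    [power of a power]
= ((((r^4 / r^6) · (r^2)) · ((r^3)^2)) · p) / p^5    [power of a power]
= (((r^(-2) · (r^2)) · ((r^3)^2)) · p) / p^5    [quotient of powers]
= ((r^0 · ((r^3)^2)) · p) / p^5    [product of powers]
= ((r^0 · r^6) · p) / p^5    [power of a power]
= (r^6 · p) / p^5    [product of powers]
= p^(-4)·r^6    [quotient of powers]

p^(-4)·r^6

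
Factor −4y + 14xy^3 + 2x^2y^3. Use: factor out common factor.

−4y + 14xy^3 + 2x^2y^3
= 2(−2y + 7xy^3 + x^2y^3)    [factor out 2]
= 2y(−2 + 7xy^2 + x^2y^2)    [factor out y]

2y(−2 + 7xy^2 + x^2y^2)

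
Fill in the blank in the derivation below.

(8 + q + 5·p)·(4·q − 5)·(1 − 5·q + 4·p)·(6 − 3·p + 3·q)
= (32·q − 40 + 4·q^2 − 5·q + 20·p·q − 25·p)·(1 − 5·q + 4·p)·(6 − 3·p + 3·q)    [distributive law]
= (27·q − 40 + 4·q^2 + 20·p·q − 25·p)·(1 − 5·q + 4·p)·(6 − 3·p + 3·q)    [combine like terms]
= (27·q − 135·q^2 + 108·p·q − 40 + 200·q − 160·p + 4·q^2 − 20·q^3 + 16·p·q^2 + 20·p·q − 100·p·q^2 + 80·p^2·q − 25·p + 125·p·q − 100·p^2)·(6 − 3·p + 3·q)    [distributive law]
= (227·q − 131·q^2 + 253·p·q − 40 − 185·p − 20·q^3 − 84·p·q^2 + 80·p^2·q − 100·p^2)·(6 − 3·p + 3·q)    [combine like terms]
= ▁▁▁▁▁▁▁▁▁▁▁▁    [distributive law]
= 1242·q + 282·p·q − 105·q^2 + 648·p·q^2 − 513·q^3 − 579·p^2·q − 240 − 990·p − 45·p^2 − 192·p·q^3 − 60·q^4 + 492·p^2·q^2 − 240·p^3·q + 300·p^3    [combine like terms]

By distributive law:

1362·q − 681·p·q + 681·q^2 − 786·q^2 + 393·p·q^2 − 393·q^3 + 1518·p·q − 759·p^2·q + 759·p·q^2 − 240 + 120·p − 120·q − 1110·p + 555·p^2 − 555·p·q − 120·q^3 + 60·p·q^3 − 60·q^4 − 504·p·q^2 + 252·p^2·q^2 − 252·p·q^3 + 480·p^2·q − 240·p^3·q + 240·p^2·q^2 − 600·p^2 + 300·p^3 − 300·p^2·q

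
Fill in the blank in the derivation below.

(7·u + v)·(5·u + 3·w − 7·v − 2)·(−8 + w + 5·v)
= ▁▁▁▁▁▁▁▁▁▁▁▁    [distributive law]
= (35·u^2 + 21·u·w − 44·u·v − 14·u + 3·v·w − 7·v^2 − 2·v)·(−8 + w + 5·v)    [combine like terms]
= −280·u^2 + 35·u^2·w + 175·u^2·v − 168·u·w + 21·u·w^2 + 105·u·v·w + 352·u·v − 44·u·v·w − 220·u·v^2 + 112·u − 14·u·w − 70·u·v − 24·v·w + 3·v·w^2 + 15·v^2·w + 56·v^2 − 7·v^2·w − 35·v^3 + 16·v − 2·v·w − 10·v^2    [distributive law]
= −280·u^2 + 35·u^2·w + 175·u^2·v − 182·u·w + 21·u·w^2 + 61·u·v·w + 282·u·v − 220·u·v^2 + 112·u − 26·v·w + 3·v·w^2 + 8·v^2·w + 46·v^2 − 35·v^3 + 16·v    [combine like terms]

Applying distributive law to the line above:

(35·u^2 + 21·u·w − 49·u·v − 14·u + 5·u·v + 3·v·w − 7·v^2 − 2·v)·(−8 + w + 5·v)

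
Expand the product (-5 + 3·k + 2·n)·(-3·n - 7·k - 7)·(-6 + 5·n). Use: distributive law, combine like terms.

(-5 + 3·k + 2·n)·(-3·n - 7·k - 7)·(-6 + 5·n)
= (15·n + 35·k + 35 - 9·k·n - 21·k² - 21·k - 6·n² - 14·k·n - 14·n)·(-6 + 5·n)    [distributive law]
= (n + 14·k + 35 - 23·k·n - 21·k² - 6·n²)·(-6 + 5·n)    [combine like terms]
= -6·n + 5·n² - 84·k + 70·k·n - 210 + 175·n + 138·k·n - 115·k·n² + 126·k² - 105·k²·n + 36·n² - 30·n³    [distributive law]
= 169·n + 41·n² - 84·k + 208·k·n - 210 - 115·k·n² + 126·k² - 105·k²·n - 30·n³    [combine like terms]

169·n + 41·n² - 84·k + 208·k·n - 210 - 115·k·n² + 126·k² - 105·k²·n - 30·n³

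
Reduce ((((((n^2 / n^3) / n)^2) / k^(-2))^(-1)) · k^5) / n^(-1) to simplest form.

k^3·n^5

((((((n^2 / n^3) / n)^2) / k^(-2))^(-1)) · k^5) / n^(-1)
= ((((((n^2 / n^3) / n)^2)^(-1)) / ((k^(-2))^(-1))) · k^5) / n^(-1)    [power of a quotient]
= (((((n^2 / n^3) / n)^(-2)) / ((k^(-2))^(-1))) · k^5) / n^(-1)    [power of a power]
= (((((n^2 / n^3)^(-2)) / (n^(-2))) / ((k^(-2))^(-1))) · k^5) / n^(-1)    [power of a quotient]
= ((((((n^2)^(-2)) / ((n^3)^(-2))) / (n^(-2))) / ((k^(-2))^(-1))) · k^5) / n^(-1)    [power of a quotient]
= ((((n^(-4) / ((n^3)^(-2))) / (n^(-2))) / ((k^(-2))^(-1))) · k^5) / n^(-1)    [power of a power]
= ((((n^(-4) / n^(-6)) / (n^(-2))) / ((k^(-2))^(-1))) · k^5) / n^(-1)    [power of a power]
= (((n^2 / (n^(-2))) / ((k^(-2))^(-1))) · k^5) / n^(-1)    [quotient of powers]
= ((n^4 / ((k^(-2))^(-1))) · k^5) / n^(-1)    [quotient of powers]
= ((n^4 / k^2) · k^5) / n^(-1)    [power of a power]
= k^3·n^5    [quotient of powers]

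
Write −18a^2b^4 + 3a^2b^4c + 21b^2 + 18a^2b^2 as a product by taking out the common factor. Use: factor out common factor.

−18a^2b^4 + 3a^2b^4c + 21b^2 + 18a^2b^2
= 3(−6a^2b^4 + a^2b^4c + 7b^2 + 6a^2b^2)    [factor out 3]
= 3b^2(−6a^2b^2 + a^2b^2c + 7 + 6a^2)    [factor out b^2]

3b^2(−6a^2b^2 + a^2b^2c + 7 + 6a^2)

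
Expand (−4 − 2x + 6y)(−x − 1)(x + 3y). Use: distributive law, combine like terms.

(−4 − 2x + 6y)(−x − 1)(x + 3y)
= (4x + 4 + 2x² + 2x − 6xy − 6y)(x + 3y)    [distributive law]
= (6x + 4 + 2x² − 6xy − 6y)(x + 3y)    [combine like terms]
= 6x² + 18xy + 4x + 12y + 2x³ + 6x²y − 6x²y − 18xy² − 6xy − 18y²    [distributive law]
= 6x² + 12xy + 4x + 12y + 2x³ − 18xy² − 18y²    [combine like terms]

6x² + 12xy + 4x + 12y + 2x³ − 18xy² − 18y²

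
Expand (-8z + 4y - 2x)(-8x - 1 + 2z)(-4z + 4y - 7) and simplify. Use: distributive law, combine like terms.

(-8z + 4y - 2x)(-8x - 1 + 2z)(-4z + 4y - 7)
= (64xz + 8z - 16z^2 - 32xy - 4y + 8yz + 16x^2 + 2x - 4xz)(-4z + 4y - 7)    [distributive law]
= (60xz + 8z - 16z^2 - 32xy - 4y + 8yz + 16x^2 + 2x)(-4z + 4y - 7)    [combine like terms]
= -240xz^2 + 240xyz - 420xz - 32z^2 + 32yz - 56z + 64z^3 - 64yz^2 + 112z^2 + 128xyz - 128xy^2 + 224xy + 16yz - 16y^2 + 28y - 32yz^2 + 32y^2z - 56yz - 64x^2z + 64x^2y - 112x^2 - 8xz + 8xy - 14x    [distributive law]
= -240xz^2 + 368xyz - 428xz + 80z^2 - 8yz - 56z + 64z^3 - 96yz^2 - 128xy^2 + 232xy - 16y^2 + 28y + 32y^2z - 64x^2z + 64x^2y - 112x^2 - 14x    [combine like terms]

-240xz^2 + 368xyz - 428xz + 80z^2 - 8yz - 56z + 64z^3 - 96yz^2 - 128xy^2 + 232xy - 16y^2 + 28y + 32y^2z - 64x^2z + 64x^2y - 112x^2 - 14x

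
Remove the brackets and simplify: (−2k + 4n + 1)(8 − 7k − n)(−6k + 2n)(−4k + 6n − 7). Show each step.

(−2k + 4n + 1)(8 − 7k − n)(−6k + 2n)(−4k + 6n − 7)
= (−16k + 14k² + 2kn + 32n − 28kn − 4n² + 8 − 7k − n)(−6k + 2n)(−4k + 6n − 7)    [distributive law]
= (−23k + 14k² − 26kn + 31n − 4n² + 8)(−6k + 2n)(−4k + 6n − 7)    [combine like terms]
= (138k² − 46kn − 84k³ + 28k²n + 156k²n − 52kn² − 186kn + 62n² + 24kn² − 8n³ − 48k + 16n)(−4k + 6n − 7)    [distributive law]
= (138k² − 232kn − 84k³ + 184k²n − 28kn² + 62n² − 8n³ − 48k + 16n)(−4k + 6n − 7)    [combine like terms]
= −552k³ + 828k²n − 966k² + 928k²n − 1392kn² + 1624kn + 336k⁴ − 504k³n + 588k³ − 736k³n + 1104k²n² − 1288k²n + 112k²n² − 168kn³ + 196kn² − 248kn² + 372n³ − 434n² + 32kn³ − 48n⁴ + 56n³ + 192k² − 288kn + 336k − 64kn + 96n² − 112n    [distributive law]
= 36k³ + 468k²n − 774k² − 1444kn² + 1272kn + 336k⁴ − 1240k³n + 1216k²n² − 136kn³ + 428n³ − 338n² − 48n⁴ + 336k − 112n    [combine like terms]

36k³ + 468k²n − 774k² − 1444kn² + 1272kn + 336k⁴ − 1240k³n + 1216k²n² − 136kn³ + 428n³ − 338n² − 48n⁴ + 336k − 112n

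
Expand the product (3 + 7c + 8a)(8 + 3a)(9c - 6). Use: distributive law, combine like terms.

-120c - 144 + 531ac - 438a + 504c² + 189ac² + 216a²c - 144a²

(3 + 7c + 8a)(8 + 3a)(9c - 6)
= (24 + 9a + 56c + 21ac + 64a + 24a²)(9c - 6)    [distributive law]
= (24 + 73a + 56c + 21ac + 24a²)(9c - 6)    [combine like terms]
= 216c - 144 + 657ac - 438a + 504c² - 336c + 189ac² - 126ac + 216a²c - 144a²    [distributive law]
= -120c - 144 + 531ac - 438a + 504c² + 189ac² + 216a²c - 144a²    [combine like terms]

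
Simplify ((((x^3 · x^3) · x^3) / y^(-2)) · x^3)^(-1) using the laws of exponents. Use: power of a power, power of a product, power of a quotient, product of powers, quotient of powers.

x^(-12)y^(-2)

((((x^3 · x^3) · x^3) / y^(-2)) · x^3)^(-1)
= ((((x^3 · x^3) · x^3) / y^(-2))^(-1)) · ((x^3)^(-1))    [power of a product]
= ((((x^3 · x^3) · x^3)^(-1)) / ((y^(-2))^(-1))) · ((x^3)^(-1))    [power of a quotient]
= ((((x^3 · x^3)^(-1)) · ((x^3)^(-1))) / ((y^(-2))^(-1))) · ((x^3)^(-1))    [power of a product]
= (((((x^3)^(-1)) · ((x^3)^(-1))) · ((x^3)^(-1))) / ((y^(-2))^(-1))) · ((x^3)^(-1))    [power of a product]
= (((x^(-3) · ((x^3)^(-1))) · ((x^3)^(-1))) / ((y^(-2))^(-1))) · ((x^3)^(-1))    [power of a power]
= (((x^(-3) · x^(-3)) · ((x^3)^(-1))) / ((y^(-2))^(-1))) · ((x^3)^(-1))    [power of a power]
= ((x^(-6) · ((x^3)^(-1))) / ((y^(-2))^(-1))) · ((x^3)^(-1))    [product of powers]
= ((x^(-6) · x^(-3)) / ((y^(-2))^(-1))) · ((x^3)^(-1))    [power of a power]
= (x^(-9) / ((y^(-2))^(-1))) · ((x^3)^(-1))    [product of powers]
= (x^(-9) / y^2) · ((x^3)^(-1))    [power of a power]
= (x^(-9) / y^2) · x^(-3)    [power of a power]
= x^(-12)y^(-2)    [quotient of powers; product of powers]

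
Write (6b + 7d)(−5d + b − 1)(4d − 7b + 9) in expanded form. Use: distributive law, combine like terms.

153bd² + 185b²d − 182bd − 42b³ + 96b² − 54b − 140d³ − 343d² − 63d

(6b + 7d)(−5d + b − 1)(4d − 7b + 9)
= (−30bd + 6b² − 6b − 35d² + 7bd − 7d)(4d − 7b + 9)    [distributive law]
= (−23bd + 6b² − 6b − 35d² − 7d)(4d − 7b + 9)    [combine like terms]
= −92bd² + 161b²d − 207bd + 24b²d − 42b³ + 54b² − 24bd + 42b² − 54b − 140d³ + 245bd² − 315d² − 28d² + 49bd − 63d    [distributive law]
= 153bd² + 185b²d − 182bd − 42b³ + 96b² − 54b − 140d³ − 343d² − 63d    [combine like terms]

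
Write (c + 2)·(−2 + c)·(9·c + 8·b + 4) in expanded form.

(c + 2)·(−2 + c)·(9·c + 8·b + 4)
= (−2·c + c^2 − 4 + 2·c)·(9·c + 8·b + 4)    [distributive law]
= (c^2 − 4)·(9·c + 8·b + 4)    [combine like terms]
= 9·c^3 + 8·b·c^2 + 4·c^2 − 36·c − 32·b − 16    [distributive law]

9·c^3 + 8·b·c^2 + 4·c^2 − 36·c − 32·b − 16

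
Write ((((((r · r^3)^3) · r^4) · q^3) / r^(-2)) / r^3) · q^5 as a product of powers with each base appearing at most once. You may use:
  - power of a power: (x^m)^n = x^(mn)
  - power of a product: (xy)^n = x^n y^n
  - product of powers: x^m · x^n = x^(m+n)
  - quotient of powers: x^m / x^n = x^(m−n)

((((((r · r^3)^3) · r^4) · q^3) / r^(-2)) / r^3) · q^5
= ((((((r^3) · ((r^3)^3)) · r^4) · q^3) / r^(-2)) / r^3) · q^5    [power of a product]
= (((((r^3 · r^9) · r^4) · q^3) / r^(-2)) / r^3) · q^5    [power of a power]
= ((((r^12 · r^4) · q^3) / r^(-2)) / r^3) · q^5    [product of powers]
= (((r^16 · q^3) / r^(-2)) / r^3) · q^5    [product of powers]
= q^8r^15    [quotient of powers; product of powers]

q^8r^15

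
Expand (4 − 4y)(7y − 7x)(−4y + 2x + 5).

−252y^2 + 308xy + 140y − 56x^2 − 140x + 112y^3 − 168xy^2 + 56x^2y

(4 − 4y)(7y − 7x)(−4y + 2x + 5)
= (28y − 28x − 28y^2 + 28xy)(−4y + 2x + 5)    [distributive law]
= −112y^2 + 56xy + 140y + 112xy − 56x^2 − 140x + 112y^3 − 56xy^2 − 140y^2 − 112xy^2 + 56x^2y + 140xy    [distributive law]
= −252y^2 + 308xy + 140y − 56x^2 − 140x + 112y^3 − 168xy^2 + 56x^2y    [combine like terms]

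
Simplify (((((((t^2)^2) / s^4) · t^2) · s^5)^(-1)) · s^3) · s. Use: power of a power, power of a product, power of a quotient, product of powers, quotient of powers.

s^3t^(-6)

(((((((t^2)^2) / s^4) · t^2) · s^5)^(-1)) · s^3) · s
= (((((((t^2)^2) / s^4) · t^2)^(-1)) · ((s^5)^(-1))) · s^3) · s    [power of a product]
= (((((((t^2)^2) / s^4)^(-1)) · ((t^2)^(-1))) · ((s^5)^(-1))) · s^3) · s    [power of a product]
= (((((((t^2)^2)^(-1)) / ((s^4)^(-1))) · ((t^2)^(-1))) · ((s^5)^(-1))) · s^3) · s    [power of a quotient]
= ((((((t^2)^(-2)) / ((s^4)^(-1))) · ((t^2)^(-1))) · ((s^5)^(-1))) · s^3) · s    [power of a power]
= ((((t^(-4) / ((s^4)^(-1))) · ((t^2)^(-1))) · ((s^5)^(-1))) · s^3) · s    [power of a power]
= ((((t^(-4) / s^(-4)) · ((t^2)^(-1))) · ((s^5)^(-1))) · s^3) · s    [power of a power]
= ((((t^(-4) / s^(-4)) · t^(-2)) · ((s^5)^(-1))) · s^3) · s    [power of a power]
= ((((t^(-4) / s^(-4)) · t^(-2)) · s^(-5)) · s^3) · s    [power of a power]
= s^3t^(-6)    [quotient of powers; product of powers]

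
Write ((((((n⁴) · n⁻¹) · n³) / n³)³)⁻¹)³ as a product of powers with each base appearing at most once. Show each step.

((((((n⁴) · n⁻¹) · n³) / n³)³)⁻¹)³
= (((((n⁴) · n⁻¹) · n³) / n³)³)⁻³    [power of a power]
= ((((n⁴) · n⁻¹) · n³) / n³)⁻⁹    [power of a power]
= ((((n⁴) · n⁻¹) · n³)⁻⁹) / ((n³)⁻⁹)    [power of a quotient]
= ((((n⁴) · n⁻¹)⁻⁹) · ((n³)⁻⁹)) / ((n³)⁻⁹)    [power of a product]
= ((((n⁴)⁻⁹) · ((n⁻¹)⁻⁹)) · ((n³)⁻⁹)) / ((n³)⁻⁹)    [power of a product]
= (((n⁻³⁶) · ((n⁻¹)⁻⁹)) · ((n³)⁻⁹)) / ((n³)⁻⁹)    [power of a power]
= ((n⁻³⁶ · n⁹) · ((n³)⁻⁹)) / ((n³)⁻⁹)    [power of a power]
= (n⁻²⁷ · ((n³)⁻⁹)) / ((n³)⁻⁹)    [product of powers]
= (n⁻²⁷ · n⁻²⁷) / ((n³)⁻⁹)    [power of a power]
= n⁻⁵⁴ / ((n³)⁻⁹)    [product of powers]
= n⁻⁵⁴ / n⁻²⁷    [power of a power]
= n⁻²⁷    [quotient of powers]

n⁻²⁷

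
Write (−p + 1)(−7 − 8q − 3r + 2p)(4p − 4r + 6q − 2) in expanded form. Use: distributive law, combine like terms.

40p² − 54pr + 6pq − 46p + 20p²q − 14pqr + 48pq² + 20p²r − 12pr² − 8p³ + 34r − 26q + 14 + 14qr − 48q² + 12r²

(−p + 1)(−7 − 8q − 3r + 2p)(4p − 4r + 6q − 2)
= (7p + 8pq + 3pr − 2p² − 7 − 8q − 3r + 2p)(4p − 4r + 6q − 2)    [distributive law]
= (9p + 8pq + 3pr − 2p² − 7 − 8q − 3r)(4p − 4r + 6q − 2)    [combine like terms]
= 36p² − 36pr + 54pq − 18p + 32p²q − 32pqr + 48pq² − 16pq + 12p²r − 12pr² + 18pqr − 6pr − 8p³ + 8p²r − 12p²q + 4p² − 28p + 28r − 42q + 14 − 32pq + 32qr − 48q² + 16q − 12pr + 12r² − 18qr + 6r    [distributive law]
= 40p² − 54pr + 6pq − 46p + 20p²q − 14pqr + 48pq² + 20p²r − 12pr² − 8p³ + 34r − 26q + 14 + 14qr − 48q² + 12r²    [combine like terms]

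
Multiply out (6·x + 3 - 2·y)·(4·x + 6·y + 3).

(6·x + 3 - 2·y)·(4·x + 6·y + 3)
= 24·x² + 36·x·y + 18·x + 12·x + 18·y + 9 - 8·x·y - 12·y² - 6·y    [distributive law]
= 24·x² + 28·x·y + 30·x + 12·y + 9 - 12·y²    [combine like terms]

24·x² + 28·x·y + 30·x + 12·y + 9 - 12·y²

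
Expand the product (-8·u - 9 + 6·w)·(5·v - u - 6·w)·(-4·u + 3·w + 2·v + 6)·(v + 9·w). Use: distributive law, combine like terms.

(-8·u - 9 + 6·w)·(5·v - u - 6·w)·(-4·u + 3·w + 2·v + 6)·(v + 9·w)
= (-40·u·v + 8·u^2 + 48·u·w - 45·v + 9·u + 54·w + 30·v·w - 6·u·w - 36·w^2)·(-4·u + 3·w + 2·v + 6)·(v + 9·w)    [distributive law]
= (-40·u·v + 8·u^2 + 42·u·w - 45·v + 9·u + 54·w + 30·v·w - 36·w^2)·(-4·u + 3·w + 2·v + 6)·(v + 9·w)    [combine like terms]
= (160·u^2·v - 120·u·v·w - 80·u·v^2 - 240·u·v - 32·u^3 + 24·u^2·w + 16·u^2·v + 48·u^2 - 168·u^2·w + 126·u·w^2 + 84·u·v·w + 252·u·w + 180·u·v - 135·v·w - 90·v^2 - 270·v - 36·u^2 + 27·u·w + 18·u·v + 54·u - 216·u·w + 162·w^2 + 108·v·w + 324·w - 120·u·v·w + 90·v·w^2 + 60·v^2·w + 180·v·w + 144·u·w^2 - 108·w^3 - 72·v·w^2 - 216·w^2)·(v + 9·w)    [distributive law]
= (176·u^2·v - 156·u·v·w - 80·u·v^2 - 42·u·v - 32·u^3 - 144·u^2·w + 12·u^2 + 270·u·w^2 + 63·u·w + 153·v·w - 90·v^2 - 270·v + 54·u - 54·w^2 + 324·w + 18·v·w^2 + 60·v^2·w - 108·w^3)·(v + 9·w)    [combine like terms]
= 176·u^2·v^2 + 1584·u^2·v·w - 156·u·v^2·w - 1404·u·v·w^2 - 80·u·v^3 - 720·u·v^2·w - 42·u·v^2 - 378·u·v·w - 32·u^3·v - 288·u^3·w - 144·u^2·v·w - 1296·u^2·w^2 + 12·u^2·v + 108·u^2·w + 270·u·v·w^2 + 2430·u·w^3 + 63·u·v·w + 567·u·w^2 + 153·v^2·w + 1377·v·w^2 - 90·v^3 - 810·v^2·w - 270·v^2 - 2430·v·w + 54·u·v + 486·u·w - 54·v·w^2 - 486·w^3 + 324·v·w + 2916·w^2 + 18·v^2·w^2 + 162·v·w^3 + 60·v^3·w + 540·v^2·w^2 - 108·v·w^3 - 972·w^4    [distributive law]
= 176·u^2·v^2 + 1440·u^2·v·w - 876·u·v^2·w - 1134·u·v·w^2 - 80·u·v^3 - 42·u·v^2 - 315·u·v·w - 32·u^3·v - 288·u^3·w - 1296·u^2·w^2 + 12·u^2·v + 108·u^2·w + 2430·u·w^3 + 567·u·w^2 - 657·v^2·w + 1323·v·w^2 - 90·v^3 - 270·v^2 - 2106·v·w + 54·u·v + 486·u·w - 486·w^3 + 2916·w^2 + 558·v^2·w^2 + 54·v·w^3 + 60·v^3·w - 972·w^4    [combine like terms]

176·u^2·v^2 + 1440·u^2·v·w - 876·u·v^2·w - 1134·u·v·w^2 - 80·u·v^3 - 42·u·v^2 - 315·u·v·w - 32·u^3·v - 288·u^3·w - 1296·u^2·w^2 + 12·u^2·v + 108·u^2·w + 2430·u·w^3 + 567·u·w^2 - 657·v^2·w + 1323·v·w^2 - 90·v^3 - 270·v^2 - 2106·v·w + 54·u·v + 486·u·w - 486·w^3 + 2916·w^2 + 558·v^2·w^2 + 54·v·w^3 + 60·v^3·w - 972·w^4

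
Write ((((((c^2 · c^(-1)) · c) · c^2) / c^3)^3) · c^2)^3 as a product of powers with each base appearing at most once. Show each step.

c^15

((((((c^2 · c^(-1)) · c) · c^2) / c^3)^3) · c^2)^3
= ((((((c^2 · c^(-1)) · c) · c^2) / c^3)^3)^3) · ((c^2)^3)    [power of a product]
= (((((c^2 · c^(-1)) · c) · c^2) / c^3)^9) · ((c^2)^3)    [power of a power]
= (((((c^2 · c^(-1)) · c) · c^2)^9) / ((c^3)^9)) · ((c^2)^3)    [power of a quotient]
= (((((c^2 · c^(-1)) · c)^9) · ((c^2)^9)) / ((c^3)^9)) · ((c^2)^3)    [power of a product]
= (((((c^2 · c^(-1))^9) · (c^9)) · ((c^2)^9)) / ((c^3)^9)) · ((c^2)^3)    [power of a product]
= ((((((c^2)^9) · ((c^(-1))^9)) · (c^9)) · ((c^2)^9)) / ((c^3)^9)) · ((c^2)^3)    [power of a product]
= ((((c^18 · ((c^(-1))^9)) · (c^9)) · ((c^2)^9)) / ((c^3)^9)) · ((c^2)^3)    [power of a power]
= ((((c^18 · c^(-9)) · (c^9)) · ((c^2)^9)) / ((c^3)^9)) · ((c^2)^3)    [power of a power]
= (((c^9 · (c^9)) · ((c^2)^9)) / ((c^3)^9)) · ((c^2)^3)    [product of powers]
= ((c^18 · ((c^2)^9)) / ((c^3)^9)) · ((c^2)^3)    [product of powers]
= ((c^18 · c^18) / ((c^3)^9)) · ((c^2)^3)    [power of a power]
= (c^36 / ((c^3)^9)) · ((c^2)^3)    [product of powers]
= (c^36 / c^27) · ((c^2)^3)    [power of a power]
= c^9 · ((c^2)^3)    [quotient of powers]
= c^9 · c^6    [power of a power]
= c^15    [product of powers]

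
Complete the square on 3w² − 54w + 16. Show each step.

3w² − 54w + 16
= 3(w² − 18w) + 16    [factor out 3 from the w-terms]
= 3(w² − 18w + 81 − 81) + 16    [add and subtract 81 inside the bracket]
= 3(w − 9)² − 243 + 16    [perfect-square identity]
= 3(w − 9)² − 227    [combine constants]

3(w − 9)² − 227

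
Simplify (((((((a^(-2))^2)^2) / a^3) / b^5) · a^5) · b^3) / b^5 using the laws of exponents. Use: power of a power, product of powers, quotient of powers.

(((((((a^(-2))^2)^2) / a^3) / b^5) · a^5) · b^3) / b^5
= ((((((a^(-2))^4) / a^3) / b^5) · a^5) · b^3) / b^5    [power of a power]
= ((((a^(-8) / a^3) / b^5) · a^5) · b^3) / b^5    [power of a power]
= (((a^(-11) / b^5) · a^5) · b^3) / b^5    [quotient of powers]
= a^(-6)b^(-7)    [quotient of powers; product of powers]

a^(-6)b^(-7)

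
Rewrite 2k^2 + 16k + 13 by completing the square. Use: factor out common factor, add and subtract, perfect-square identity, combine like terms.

2k^2 + 16k + 13
= 2(k^2 + 8k) + 13    [factor out 2 from the k-terms]
= 2(k^2 + 8k + 16 - 16) + 13    [add and subtract 16 inside the bracket]
= 2(k + 4)^2 - 32 + 13    [perfect-square identity]
= 2(k + 4)^2 - 19    [combine constants]

2(k + 4)^2 - 19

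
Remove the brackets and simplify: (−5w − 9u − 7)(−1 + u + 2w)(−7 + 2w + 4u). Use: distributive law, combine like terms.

(−5w − 9u − 7)(−1 + u + 2w)(−7 + 2w + 4u)
= (5w − 5uw − 10w² + 9u − 9u² − 18uw + 7 − 7u − 14w)(−7 + 2w + 4u)    [distributive law]
= (−9w − 23uw − 10w² + 2u − 9u² + 7)(−7 + 2w + 4u)    [combine like terms]
= 63w − 18w² − 36uw + 161uw − 46uw² − 92u²w + 70w² − 20w³ − 40uw² − 14u + 4uw + 8u² + 63u² − 18u²w − 36u³ − 49 + 14w + 28u    [distributive law]
= 77w + 52w² + 129uw − 86uw² − 110u²w − 20w³ + 14u + 71u² − 36u³ − 49    [combine like terms]

77w + 52w² + 129uw − 86uw² − 110u²w − 20w³ + 14u + 71u² − 36u³ − 49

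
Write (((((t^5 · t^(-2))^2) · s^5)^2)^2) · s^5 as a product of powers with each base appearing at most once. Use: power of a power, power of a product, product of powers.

(((((t^5 · t^(-2))^2) · s^5)^2)^2) · s^5
= ((((t^5 · t^(-2))^2) · s^5)^4) · s^5    [power of a power]
= ((((t^5 · t^(-2))^2)^4) · ((s^5)^4)) · s^5    [power of a product]
= (((t^5 · t^(-2))^8) · ((s^5)^4)) · s^5    [power of a power]
= ((((t^5)^8) · ((t^(-2))^8)) · ((s^5)^4)) · s^5    [power of a product]
= ((t^40 · ((t^(-2))^8)) · ((s^5)^4)) · s^5    [power of a power]
= ((t^40 · t^(-16)) · ((s^5)^4)) · s^5    [power of a power]
= (t^24 · ((s^5)^4)) · s^5    [product of powers]
= (t^24 · s^20) · s^5    [power of a power]
= s^25t^24    [product of powers]

s^25t^24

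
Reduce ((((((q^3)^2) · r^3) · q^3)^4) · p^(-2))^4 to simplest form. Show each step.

p^(-8)q^144r^48

((((((q^3)^2) · r^3) · q^3)^4) · p^(-2))^4
= ((((((q^3)^2) · r^3) · q^3)^4)^4) · ((p^(-2))^4)    [power of a product]
= (((((q^3)^2) · r^3) · q^3)^16) · ((p^(-2))^4)    [power of a power]
= (((((q^3)^2) · r^3)^16) · ((q^3)^16)) · ((p^(-2))^4)    [power of a product]
= (((((q^3)^2)^16) · ((r^3)^16)) · ((q^3)^16)) · ((p^(-2))^4)    [power of a product]
= ((((q^3)^32) · ((r^3)^16)) · ((q^3)^16)) · ((p^(-2))^4)    [power of a power]
= ((q^96 · ((r^3)^16)) · ((q^3)^16)) · ((p^(-2))^4)    [power of a power]
= ((q^96 · r^48) · ((q^3)^16)) · ((p^(-2))^4)    [power of a power]
= ((q^96 · r^48) · q^48) · ((p^(-2))^4)    [power of a power]
= ((q^96 · r^48) · q^48) · p^(-8)    [power of a power]
= p^(-8)q^144r^48    [product of powers]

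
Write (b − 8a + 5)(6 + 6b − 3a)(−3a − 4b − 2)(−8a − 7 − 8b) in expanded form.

−3495a^2b − 474ab − 2022ab^2 + 2628b^2 + 1416b^3 + 1824b − 1944a^2b^2 − 1296ab^3 + 192b^4 + 120a^3b − 624a^3 − 1275a^2 + 228a + 576a^4 + 420

(b − 8a + 5)(6 + 6b − 3a)(−3a − 4b − 2)(−8a − 7 − 8b)
= (6b + 6b^2 − 3ab − 48a − 48ab + 24a^2 + 30 + 30b − 15a)(−3a − 4b − 2)(−8a − 7 − 8b)    [distributive law]
= (36b + 6b^2 − 51ab − 63a + 24a^2 + 30)(−3a − 4b − 2)(−8a − 7 − 8b)    [combine like terms]
= (−108ab − 144b^2 − 72b − 18ab^2 − 24b^3 − 12b^2 + 153a^2b + 204ab^2 + 102ab + 189a^2 + 252ab + 126a − 72a^3 − 96a^2b − 48a^2 − 90a − 120b − 60)(−8a − 7 − 8b)    [distributive law]
= (246ab − 156b^2 − 192b + 186ab^2 − 24b^3 + 57a^2b + 141a^2 + 36a − 72a^3 − 60)(−8a − 7 − 8b)    [combine like terms]
= −1968a^2b − 1722ab − 1968ab^2 + 1248ab^2 + 1092b^2 + 1248b^3 + 1536ab + 1344b + 1536b^2 − 1488a^2b^2 − 1302ab^2 − 1488ab^3 + 192ab^3 + 168b^3 + 192b^4 − 456a^3b − 399a^2b − 456a^2b^2 − 1128a^3 − 987a^2 − 1128a^2b − 288a^2 − 252a − 288ab + 576a^4 + 504a^3 + 576a^3b + 480a + 420 + 480b    [distributive law]
= −3495a^2b − 474ab − 2022ab^2 + 2628b^2 + 1416b^3 + 1824b − 1944a^2b^2 − 1296ab^3 + 192b^4 + 120a^3b − 624a^3 − 1275a^2 + 228a + 576a^4 + 420    [combine like terms]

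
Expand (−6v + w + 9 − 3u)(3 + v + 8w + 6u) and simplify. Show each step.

−9v − 6v^2 − 47vw − 39uv + 75w + 8w^2 − 18uw + 27 + 45u − 18u^2

(−6v + w + 9 − 3u)(3 + v + 8w + 6u)
= −18v − 6v^2 − 48vw − 36uv + 3w + vw + 8w^2 + 6uw + 27 + 9v + 72w + 54u − 9u − 3uv − 24uw − 18u^2    [distributive law]
= −9v − 6v^2 − 47vw − 39uv + 75w + 8w^2 − 18uw + 27 + 45u − 18u^2    [combine like terms]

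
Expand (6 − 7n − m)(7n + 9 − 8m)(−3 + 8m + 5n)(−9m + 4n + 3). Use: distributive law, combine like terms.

−2385mn + 1458n² + 351n + 4776m²n − 3219mn² − 567n³ + 3267m − 486 − 6867m² + 4512m³ + 3051m²n² + 1617mn³ − 980n⁴ − 3632m³n − 576m⁴

(6 − 7n − m)(7n + 9 − 8m)(−3 + 8m + 5n)(−9m + 4n + 3)
= (42n + 54 − 48m − 49n² − 63n + 56mn − 7mn − 9m + 8m²)(−3 + 8m + 5n)(−9m + 4n + 3)    [distributive law]
= (−21n + 54 − 57m − 49n² + 49mn + 8m²)(−3 + 8m + 5n)(−9m + 4n + 3)    [combine like terms]
= (63n − 168mn − 105n² − 162 + 432m + 270n + 171m − 456m² − 285mn + 147n² − 392mn² − 245n³ − 147mn + 392m²n + 245mn² − 24m² + 64m³ + 40m²n)(−9m + 4n + 3)    [distributive law]
= (333n − 600mn + 42n² − 162 + 603m − 480m² − 147mn² − 245n³ + 432m²n + 64m³)(−9m + 4n + 3)    [combine like terms]
= −2997mn + 1332n² + 999n + 5400m²n − 2400mn² − 1800mn − 378mn² + 168n³ + 126n² + 1458m − 648n − 486 − 5427m² + 2412mn + 1809m + 4320m³ − 1920m²n − 1440m² + 1323m²n² − 588mn³ − 441mn² + 2205mn³ − 980n⁴ − 735n³ − 3888m³n + 1728m²n² + 1296m²n − 576m⁴ + 256m³n + 192m³    [distributive law]
= −2385mn + 1458n² + 351n + 4776m²n − 3219mn² − 567n³ + 3267m − 486 − 6867m² + 4512m³ + 3051m²n² + 1617mn³ − 980n⁴ − 3632m³n − 576m⁴    [combine like terms]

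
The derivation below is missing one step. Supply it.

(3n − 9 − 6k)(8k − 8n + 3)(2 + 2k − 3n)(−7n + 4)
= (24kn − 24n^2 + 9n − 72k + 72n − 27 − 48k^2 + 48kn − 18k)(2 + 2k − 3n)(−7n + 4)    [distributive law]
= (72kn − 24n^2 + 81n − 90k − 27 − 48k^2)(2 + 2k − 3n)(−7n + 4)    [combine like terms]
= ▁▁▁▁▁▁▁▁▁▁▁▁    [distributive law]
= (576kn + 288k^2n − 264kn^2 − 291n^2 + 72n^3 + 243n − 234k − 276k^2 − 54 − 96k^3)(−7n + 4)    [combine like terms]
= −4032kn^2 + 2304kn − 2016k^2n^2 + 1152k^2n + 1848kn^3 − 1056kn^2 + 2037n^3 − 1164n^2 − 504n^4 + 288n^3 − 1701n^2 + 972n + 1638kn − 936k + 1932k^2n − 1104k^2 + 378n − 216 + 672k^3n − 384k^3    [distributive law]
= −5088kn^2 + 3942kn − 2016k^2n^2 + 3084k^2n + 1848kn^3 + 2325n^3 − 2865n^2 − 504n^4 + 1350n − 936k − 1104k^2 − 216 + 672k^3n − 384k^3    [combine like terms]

Applying distributive law to the line above:

(144kn + 144k^2n − 216kn^2 − 48n^2 − 48kn^2 + 72n^3 + 162n + 162kn − 243n^2 − 180k − 180k^2 + 270kn − 54 − 54k + 81n − 96k^2 − 96k^3 + 144k^2n)(−7n + 4)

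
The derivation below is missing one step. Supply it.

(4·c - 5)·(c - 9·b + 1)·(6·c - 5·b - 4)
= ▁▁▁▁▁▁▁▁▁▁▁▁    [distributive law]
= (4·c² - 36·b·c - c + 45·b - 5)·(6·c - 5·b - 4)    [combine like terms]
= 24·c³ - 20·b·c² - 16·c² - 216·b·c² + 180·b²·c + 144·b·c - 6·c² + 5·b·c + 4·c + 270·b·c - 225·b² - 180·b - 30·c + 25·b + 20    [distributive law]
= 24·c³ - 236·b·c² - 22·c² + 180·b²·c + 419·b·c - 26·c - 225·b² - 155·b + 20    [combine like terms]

Applying distributive law to the line above:

(4·c² - 36·b·c + 4·c - 5·c + 45·b - 5)·(6·c - 5·b - 4)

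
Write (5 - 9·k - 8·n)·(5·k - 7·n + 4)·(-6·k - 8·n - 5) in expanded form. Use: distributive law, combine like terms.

(5 - 9·k - 8·n)·(5·k - 7·n + 4)·(-6·k - 8·n - 5)
= (25·k - 35·n + 20 - 45·k^2 + 63·k·n - 36·k - 40·k·n + 56·n^2 - 32·n)·(-6·k - 8·n - 5)    [distributive law]
= (-11·k - 67·n + 20 - 45·k^2 + 23·k·n + 56·n^2)·(-6·k - 8·n - 5)    [combine like terms]
= 66·k^2 + 88·k·n + 55·k + 402·k·n + 536·n^2 + 335·n - 120·k - 160·n - 100 + 270·k^3 + 360·k^2·n + 225·k^2 - 138·k^2·n - 184·k·n^2 - 115·k·n - 336·k·n^2 - 448·n^3 - 280·n^2    [distributive law]
= 291·k^2 + 375·k·n - 65·k + 256·n^2 + 175·n - 100 + 270·k^3 + 222·k^2·n - 520·k·n^2 - 448·n^3    [combine like terms]

291·k^2 + 375·k·n - 65·k + 256·n^2 + 175·n - 100 + 270·k^3 + 222·k^2·n - 520·k·n^2 - 448·n^3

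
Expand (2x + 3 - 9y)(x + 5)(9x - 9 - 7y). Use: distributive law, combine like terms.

(2x + 3 - 9y)(x + 5)(9x - 9 - 7y)
= (2x² + 10x + 3x + 15 - 9xy - 45y)(9x - 9 - 7y)    [distributive law]
= (2x² + 13x + 15 - 9xy - 45y)(9x - 9 - 7y)    [combine like terms]
= 18x³ - 18x² - 14x²y + 117x² - 117x - 91xy + 135x - 135 - 105y - 81x²y + 81xy + 63xy² - 405xy + 405y + 315y²    [distributive law]
= 18x³ + 99x² - 95x²y + 18x - 415xy - 135 + 300y + 63xy² + 315y²    [combine like terms]

18x³ + 99x² - 95x²y + 18x - 415xy - 135 + 300y + 63xy² + 315y²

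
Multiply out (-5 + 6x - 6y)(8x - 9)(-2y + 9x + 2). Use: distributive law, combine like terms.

(-5 + 6x - 6y)(8x - 9)(-2y + 9x + 2)
= (-40x + 45 + 48x^2 - 54x - 48xy + 54y)(-2y + 9x + 2)    [distributive law]
= (-94x + 45 + 48x^2 - 48xy + 54y)(-2y + 9x + 2)    [combine like terms]
= 188xy - 846x^2 - 188x - 90y + 405x + 90 - 96x^2y + 432x^3 + 96x^2 + 96xy^2 - 432x^2y - 96xy - 108y^2 + 486xy + 108y    [distributive law]
= 578xy - 750x^2 + 217x + 18y + 90 - 528x^2y + 432x^3 + 96xy^2 - 108y^2    [combine like terms]

578xy - 750x^2 + 217x + 18y + 90 - 528x^2y + 432x^3 + 96xy^2 - 108y^2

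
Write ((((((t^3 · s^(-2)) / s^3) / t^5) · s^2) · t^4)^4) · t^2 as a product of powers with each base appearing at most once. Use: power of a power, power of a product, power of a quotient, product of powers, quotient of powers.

((((((t^3 · s^(-2)) / s^3) / t^5) · s^2) · t^4)^4) · t^2
= ((((((t^3 · s^(-2)) / s^3) / t^5) · s^2)^4) · ((t^4)^4)) · t^2    [power of a product]
= ((((((t^3 · s^(-2)) / s^3) / t^5)^4) · ((s^2)^4)) · ((t^4)^4)) · t^2    [power of a product]
= ((((((t^3 · s^(-2)) / s^3)^4) / ((t^5)^4)) · ((s^2)^4)) · ((t^4)^4)) · t^2    [power of a quotient]
= ((((((t^3 · s^(-2))^4) / ((s^3)^4)) / ((t^5)^4)) · ((s^2)^4)) · ((t^4)^4)) · t^2    [power of a quotient]
= (((((((t^3)^4) · ((s^(-2))^4)) / ((s^3)^4)) / ((t^5)^4)) · ((s^2)^4)) · ((t^4)^4)) · t^2    [power of a product]
= (((((t^12 · ((s^(-2))^4)) / ((s^3)^4)) / ((t^5)^4)) · ((s^2)^4)) · ((t^4)^4)) · t^2    [power of a power]
= (((((t^12 · s^(-8)) / ((s^3)^4)) / ((t^5)^4)) · ((s^2)^4)) · ((t^4)^4)) · t^2    [power of a power]
= (((((t^12 · s^(-8)) / s^12) / ((t^5)^4)) · ((s^2)^4)) · ((t^4)^4)) · t^2    [power of a power]
= (((((t^12 · s^(-8)) / s^12) / t^20) · ((s^2)^4)) · ((t^4)^4)) · t^2    [power of a power]
= (((((t^12 · s^(-8)) / s^12) / t^20) · s^8) · ((t^4)^4)) · t^2    [power of a power]
= (((((t^12 · s^(-8)) / s^12) / t^20) · s^8) · t^16) · t^2    [power of a power]
= s^(-12)·t^10    [quotient of powers; product of powers]

s^(-12)·t^10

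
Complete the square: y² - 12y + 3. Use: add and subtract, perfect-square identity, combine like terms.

y² - 12y + 3
= y² - 12y + 36 - 36 + 3    [add and subtract 36]
= (y - 6)² - 36 + 3    [perfect-square identity]
= (y - 6)² - 33    [combine constants]

(y - 6)² - 33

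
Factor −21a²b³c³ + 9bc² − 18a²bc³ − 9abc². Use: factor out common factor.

3bc²(−7a²b²c + 3 − 6a²c − 3a)

−21a²b³c³ + 9bc² − 18a²bc³ − 9abc²
= 3(−7a²b³c³ + 3bc² − 6a²bc³ − 3abc²)    [factor out 3]
= 3bc²(−7a²b²c + 3 − 6a²c − 3a)    [factor out bc²]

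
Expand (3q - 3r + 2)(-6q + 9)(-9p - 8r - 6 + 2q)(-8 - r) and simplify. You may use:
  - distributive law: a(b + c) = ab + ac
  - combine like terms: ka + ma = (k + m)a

-1296pq^2 - 162pq^2r - 1578q^2r - 180q^2r^2 - 1104q^2 + 288q^3 + 36q^3r + 1080pq + 1431pqr + 2310qr + 1434qr^2 + 432q + 162pqr^2 + 144qr^3 - 1782pr - 243pr^2 - 1746r^2 - 216r^3 - 36r + 1296p + 864

(3q - 3r + 2)(-6q + 9)(-9p - 8r - 6 + 2q)(-8 - r)
= (-18q^2 + 27q + 18qr - 27r - 12q + 18)(-9p - 8r - 6 + 2q)(-8 - r)    [distributive law]
= (-18q^2 + 15q + 18qr - 27r + 18)(-9p - 8r - 6 + 2q)(-8 - r)    [combine like terms]
= (162pq^2 + 144q^2r + 108q^2 - 36q^3 - 135pq - 120qr - 90q + 30q^2 - 162pqr - 144qr^2 - 108qr + 36q^2r + 243pr + 216r^2 + 162r - 54qr - 162p - 144r - 108 + 36q)(-8 - r)    [distributive law]
= (162pq^2 + 180q^2r + 138q^2 - 36q^3 - 135pq - 282qr - 54q - 162pqr - 144qr^2 + 243pr + 216r^2 + 18r - 162p - 108)(-8 - r)    [combine like terms]
= -1296pq^2 - 162pq^2r - 1440q^2r - 180q^2r^2 - 1104q^2 - 138q^2r + 288q^3 + 36q^3r + 1080pq + 135pqr + 2256qr + 282qr^2 + 432q + 54qr + 1296pqr + 162pqr^2 + 1152qr^2 + 144qr^3 - 1944pr - 243pr^2 - 1728r^2 - 216r^3 - 144r - 18r^2 + 1296p + 162pr + 864 + 108r    [distributive law]
= -1296pq^2 - 162pq^2r - 1578q^2r - 180q^2r^2 - 1104q^2 + 288q^3 + 36q^3r + 1080pq + 1431pqr + 2310qr + 1434qr^2 + 432q + 162pqr^2 + 144qr^3 - 1782pr - 243pr^2 - 1746r^2 - 216r^3 - 36r + 1296p + 864    [combine like terms]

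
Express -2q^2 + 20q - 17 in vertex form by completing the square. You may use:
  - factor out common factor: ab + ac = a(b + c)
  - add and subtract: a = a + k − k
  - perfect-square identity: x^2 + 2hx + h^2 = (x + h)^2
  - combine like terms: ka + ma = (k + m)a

-2q^2 + 20q - 17
= -2(q^2 - 10q) - 17    [factor out -2 from the q-terms]
= -2(q^2 - 10q + 25 - 25) - 17    [add and subtract 25 inside the bracket]
= -2(q - 5)^2 + 50 - 17    [perfect-square identity]
= -2(q - 5)^2 + 33    [combine constants]

-2(q - 5)^2 + 33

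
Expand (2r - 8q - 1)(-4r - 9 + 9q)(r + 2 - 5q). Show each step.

(2r - 8q - 1)(-4r - 9 + 9q)(r + 2 - 5q)
= (-8r^2 - 18r + 18qr + 32qr + 72q - 72q^2 + 4r + 9 - 9q)(r + 2 - 5q)    [distributive law]
= (-8r^2 - 14r + 50qr + 63q - 72q^2 + 9)(r + 2 - 5q)    [combine like terms]
= -8r^3 - 16r^2 + 40qr^2 - 14r^2 - 28r + 70qr + 50qr^2 + 100qr - 250q^2r + 63qr + 126q - 315q^2 - 72q^2r - 144q^2 + 360q^3 + 9r + 18 - 45q    [distributive law]
= -8r^3 - 30r^2 + 90qr^2 - 19r + 233qr - 322q^2r + 81q - 459q^2 + 360q^3 + 18    [combine like terms]

-8r^3 - 30r^2 + 90qr^2 - 19r + 233qr - 322q^2r + 81q - 459q^2 + 360q^3 + 18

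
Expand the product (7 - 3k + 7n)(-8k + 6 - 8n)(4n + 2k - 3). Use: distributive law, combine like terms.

(7 - 3k + 7n)(-8k + 6 - 8n)(4n + 2k - 3)
= (-56k + 42 - 56n + 24k^2 - 18k + 24kn - 56kn + 42n - 56n^2)(4n + 2k - 3)    [distributive law]
= (-74k + 42 - 14n + 24k^2 - 32kn - 56n^2)(4n + 2k - 3)    [combine like terms]
= -296kn - 148k^2 + 222k + 168n + 84k - 126 - 56n^2 - 28kn + 42n + 96k^2n + 48k^3 - 72k^2 - 128kn^2 - 64k^2n + 96kn - 224n^3 - 112kn^2 + 168n^2    [distributive law]
= -228kn - 220k^2 + 306k + 210n - 126 + 112n^2 + 32k^2n + 48k^3 - 240kn^2 - 224n^3    [combine like terms]

-228kn - 220k^2 + 306k + 210n - 126 + 112n^2 + 32k^2n + 48k^3 - 240kn^2 - 224n^3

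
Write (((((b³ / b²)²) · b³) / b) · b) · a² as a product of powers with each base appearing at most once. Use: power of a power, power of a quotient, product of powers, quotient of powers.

(((((b³ / b²)²) · b³) / b) · b) · a²
= ((((((b³)²) / ((b²)²)) · b³) / b) · b) · a²    [power of a quotient]
= ((((b⁶ / ((b²)²)) · b³) / b) · b) · a²    [power of a power]
= ((((b⁶ / b⁴) · b³) / b) · b) · a²    [power of a power]
= (((b² · b³) / b) · b) · a²    [quotient of powers]
= ((b⁵ / b) · b) · a²    [product of powers]
= (b⁴ · b) · a²    [quotient of powers]
= b⁵ · a²    [product of powers]
= a²·b⁵    [rearrange]

a²·b⁵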